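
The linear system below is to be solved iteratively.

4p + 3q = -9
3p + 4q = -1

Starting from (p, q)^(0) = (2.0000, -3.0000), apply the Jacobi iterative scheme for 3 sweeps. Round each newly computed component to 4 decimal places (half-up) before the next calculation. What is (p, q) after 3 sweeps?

(-2.0625, 0.4531)

Iteration 1:
  p = (-9 - (3)·-3.0000) / (4) = 0.0000
  q = (-1 - (3)·2.0000) / (4) = -1.7500
Iteration 2:
  p = (-9 - (3)·-1.7500) / (4) = -0.9375
  q = (-1 - (3)·0.0000) / (4) = -0.2500
Iteration 3:
  p = (-9 - (3)·-0.2500) / (4) = -2.0625
  q = (-1 - (3)·-0.9375) / (4) = 0.4531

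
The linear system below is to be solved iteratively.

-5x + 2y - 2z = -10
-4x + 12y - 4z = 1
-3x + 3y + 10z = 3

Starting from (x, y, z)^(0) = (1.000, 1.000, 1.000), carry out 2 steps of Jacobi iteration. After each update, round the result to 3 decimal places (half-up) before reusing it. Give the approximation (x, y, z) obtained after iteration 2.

(2.180, 0.850, 0.675)

Iteration 1:
  x = (-10 - (2)·1.000 - (-2)·1.000) / (-5) = 2.000
  y = (1 - (-4)·1.000 - (-4)·1.000) / (12) = 0.750
  z = (3 - (-3)·1.000 - (3)·1.000) / (10) = 0.300
Iteration 2:
  x = (-10 - (2)·0.750 - (-2)·0.300) / (-5) = 2.180
  y = (1 - (-4)·2.000 - (-4)·0.300) / (12) = 0.850
  z = (3 - (-3)·2.000 - (3)·0.750) / (10) = 0.675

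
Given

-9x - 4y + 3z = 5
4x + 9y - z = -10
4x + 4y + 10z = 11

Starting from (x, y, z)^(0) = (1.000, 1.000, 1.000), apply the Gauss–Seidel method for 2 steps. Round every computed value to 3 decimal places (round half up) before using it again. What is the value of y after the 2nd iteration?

-1.064

Iteration 1:
  x = (5 - (-4)·1.000 - (3)·1.000) / (-9) = -0.667
  y = (-10 - (4)·-0.667 - (-1)·1.000) / (9) = -0.704
  z = (11 - (4)·-0.667 - (4)·-0.704) / (10) = 1.648
Iteration 2:
  x = (5 - (-4)·-0.704 - (3)·1.648) / (-9) = 0.307
  y = (-10 - (4)·0.307 - (-1)·1.648) / (9) = -1.064
  z = (11 - (4)·0.307 - (4)·-1.064) / (10) = 1.403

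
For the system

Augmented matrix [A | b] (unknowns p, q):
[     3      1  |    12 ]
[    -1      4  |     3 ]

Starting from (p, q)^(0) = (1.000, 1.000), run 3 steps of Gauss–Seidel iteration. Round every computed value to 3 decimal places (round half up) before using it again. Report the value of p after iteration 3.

Iteration 1:
  p = (12 - (1)·1.000) / (3) = 3.667
  q = (3 - (-1)·3.667) / (4) = 1.667
Iteration 2:
  p = (12 - (1)·1.667) / (3) = 3.444
  q = (3 - (-1)·3.444) / (4) = 1.611
Iteration 3:
  p = (12 - (1)·1.611) / (3) = 3.463
  q = (3 - (-1)·3.463) / (4) = 1.616

3.463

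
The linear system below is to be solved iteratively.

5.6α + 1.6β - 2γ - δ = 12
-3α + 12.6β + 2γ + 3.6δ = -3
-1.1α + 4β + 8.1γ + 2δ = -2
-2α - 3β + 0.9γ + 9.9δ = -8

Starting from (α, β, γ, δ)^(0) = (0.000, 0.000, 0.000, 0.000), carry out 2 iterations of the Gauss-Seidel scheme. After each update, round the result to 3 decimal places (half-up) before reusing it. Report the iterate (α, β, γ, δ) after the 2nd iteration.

Iteration 1:
  α = (12 - (1.6)·0.000 - (-2)·0.000 - (-1)·0.000) / (5.6) = 2.143
  β = (-3 - (-3)·2.143 - (2)·0.000 - (3.6)·0.000) / (12.6) = 0.272
  γ = (-2 - (-1.1)·2.143 - (4)·0.272 - (2)·0.000) / (8.1) = -0.090
  δ = (-8 - (-2)·2.143 - (-3)·0.272 - (0.9)·-0.090) / (9.9) = -0.285
Iteration 2:
  α = (12 - (1.6)·0.272 - (-2)·-0.090 - (-1)·-0.285) / (5.6) = 1.982
  β = (-3 - (-3)·1.982 - (2)·-0.090 - (3.6)·-0.285) / (12.6) = 0.330
  γ = (-2 - (-1.1)·1.982 - (4)·0.330 - (2)·-0.285) / (8.1) = -0.070
  δ = (-8 - (-2)·1.982 - (-3)·0.330 - (0.9)·-0.070) / (9.9) = -0.301

(1.982, 0.330, -0.070, -0.301)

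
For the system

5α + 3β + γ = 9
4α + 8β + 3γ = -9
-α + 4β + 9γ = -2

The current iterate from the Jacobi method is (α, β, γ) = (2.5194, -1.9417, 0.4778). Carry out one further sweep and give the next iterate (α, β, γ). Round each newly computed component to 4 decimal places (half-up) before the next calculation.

One sweep:
  α = (9 - (3)·-1.9417 - (1)·0.4778) / (5) = 2.8695
  β = (-9 - (4)·2.5194 - (3)·0.4778) / (8) = -2.5639
  γ = (-2 - (-1)·2.5194 - (4)·-1.9417) / (9) = 0.9207

(2.8695, -2.5639, 0.9207)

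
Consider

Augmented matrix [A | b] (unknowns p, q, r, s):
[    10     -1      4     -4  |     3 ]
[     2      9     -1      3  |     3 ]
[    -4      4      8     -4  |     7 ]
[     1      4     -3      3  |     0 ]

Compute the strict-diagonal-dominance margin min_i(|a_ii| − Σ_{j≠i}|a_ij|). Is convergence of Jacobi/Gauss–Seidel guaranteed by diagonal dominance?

row 1: |10| − (1+4+4) = 1
row 2: |9| − (2+1+3) = 3
row 3: |8| − (4+4+4) = -4
row 4: |3| − (1+4+3) = -5
minimum over rows = -5 → not strictly diagonally dominant

-5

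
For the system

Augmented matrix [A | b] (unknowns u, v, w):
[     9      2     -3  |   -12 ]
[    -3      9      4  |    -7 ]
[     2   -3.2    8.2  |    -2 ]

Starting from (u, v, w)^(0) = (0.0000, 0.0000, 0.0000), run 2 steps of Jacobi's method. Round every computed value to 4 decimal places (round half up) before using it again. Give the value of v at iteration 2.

Iteration 1:
  u = (-12 - (2)·0.0000 - (-3)·0.0000) / (9) = -1.3333
  v = (-7 - (-3)·0.0000 - (4)·0.0000) / (9) = -0.7778
  w = (-2 - (2)·0.0000 - (-3.2)·0.0000) / (8.2) = -0.2439
Iteration 2:
  u = (-12 - (2)·-0.7778 - (-3)·-0.2439) / (9) = -1.2418
  v = (-7 - (-3)·-1.3333 - (4)·-0.2439) / (9) = -1.1138
  w = (-2 - (2)·-1.3333 - (-3.2)·-0.7778) / (8.2) = -0.2222

-1.1138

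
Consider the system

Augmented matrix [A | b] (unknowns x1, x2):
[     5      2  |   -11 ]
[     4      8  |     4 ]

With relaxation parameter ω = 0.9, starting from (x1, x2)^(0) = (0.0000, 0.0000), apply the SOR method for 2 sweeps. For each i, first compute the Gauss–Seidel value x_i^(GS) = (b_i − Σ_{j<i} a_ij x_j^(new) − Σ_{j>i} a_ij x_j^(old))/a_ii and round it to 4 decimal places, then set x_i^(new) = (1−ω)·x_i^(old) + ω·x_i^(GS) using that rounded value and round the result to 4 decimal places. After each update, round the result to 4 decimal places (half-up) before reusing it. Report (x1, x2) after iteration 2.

Iteration 1:
  x1: GS value = (-11 - (2)·0.0000) / (5) = -2.2000;  x1 ← (1−ω)·0.0000 + ω·-2.2000 = -1.9800
  x2: GS value = (4 - (4)·-1.9800) / (8) = 1.4900;  x2 ← (1−ω)·0.0000 + ω·1.4900 = 1.3410
Iteration 2:
  x1: GS value = (-11 - (2)·1.3410) / (5) = -2.7364;  x1 ← (1−ω)·-1.9800 + ω·-2.7364 = -2.6608
  x2: GS value = (4 - (4)·-2.6608) / (8) = 1.8304;  x2 ← (1−ω)·1.3410 + ω·1.8304 = 1.7815

(-2.6608, 1.7815)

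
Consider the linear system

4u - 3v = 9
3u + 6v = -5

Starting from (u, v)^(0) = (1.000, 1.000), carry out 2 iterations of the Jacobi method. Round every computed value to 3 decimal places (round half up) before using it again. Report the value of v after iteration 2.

Iteration 1:
  u = (9 - (-3)·1.000) / (4) = 3.000
  v = (-5 - (3)·1.000) / (6) = -1.333
Iteration 2:
  u = (9 - (-3)·-1.333) / (4) = 1.250
  v = (-5 - (3)·3.000) / (6) = -2.333

-2.333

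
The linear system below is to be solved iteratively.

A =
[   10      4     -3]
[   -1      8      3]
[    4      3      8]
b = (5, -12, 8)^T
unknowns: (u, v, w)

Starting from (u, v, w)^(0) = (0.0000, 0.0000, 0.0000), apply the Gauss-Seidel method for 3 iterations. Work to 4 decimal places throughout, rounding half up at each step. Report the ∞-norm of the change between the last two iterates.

0.1345

Iteration 1:
  u = (5 - (4)·0.0000 - (-3)·0.0000) / (10) = 0.5000
  v = (-12 - (-1)·0.5000 - (3)·0.0000) / (8) = -1.4375
  w = (8 - (4)·0.5000 - (3)·-1.4375) / (8) = 1.2891
Iteration 2:
  u = (5 - (4)·-1.4375 - (-3)·1.2891) / (10) = 1.4617
  v = (-12 - (-1)·1.4617 - (3)·1.2891) / (8) = -1.8007
  w = (8 - (4)·1.4617 - (3)·-1.8007) / (8) = 0.9444
Iteration 3:
  u = (5 - (4)·-1.8007 - (-3)·0.9444) / (10) = 1.5036
  v = (-12 - (-1)·1.5036 - (3)·0.9444) / (8) = -1.6662
  w = (8 - (4)·1.5036 - (3)·-1.6662) / (8) = 0.8730
Change: (0.0419, 0.1345, -0.0714) → max |·| = 0.1345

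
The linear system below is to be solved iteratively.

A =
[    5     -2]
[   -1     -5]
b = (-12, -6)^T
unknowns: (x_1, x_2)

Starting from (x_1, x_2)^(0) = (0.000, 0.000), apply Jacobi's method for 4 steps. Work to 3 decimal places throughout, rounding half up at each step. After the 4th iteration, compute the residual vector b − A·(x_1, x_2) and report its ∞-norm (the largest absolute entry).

Iteration 1:
  x_1 = (-12 - (-2)·0.000) / (5) = -2.400
  x_2 = (-6 - (-1)·0.000) / (-5) = 1.200
Iteration 2:
  x_1 = (-12 - (-2)·1.200) / (5) = -1.920
  x_2 = (-6 - (-1)·-2.400) / (-5) = 1.680
Iteration 3:
  x_1 = (-12 - (-2)·1.680) / (5) = -1.728
  x_2 = (-6 - (-1)·-1.920) / (-5) = 1.584
Iteration 4:
  x_1 = (-12 - (-2)·1.584) / (5) = -1.766
  x_2 = (-6 - (-1)·-1.728) / (-5) = 1.546
Residual b − A·x = (-0.078, -0.036); ∞-norm = 0.078

0.078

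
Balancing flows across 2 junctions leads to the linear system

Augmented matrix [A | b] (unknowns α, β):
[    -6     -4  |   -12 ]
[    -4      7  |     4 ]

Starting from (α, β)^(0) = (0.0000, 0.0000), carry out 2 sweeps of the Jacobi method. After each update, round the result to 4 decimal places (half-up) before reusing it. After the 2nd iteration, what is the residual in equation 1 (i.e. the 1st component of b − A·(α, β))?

Iteration 1:
  α = (-12 - (-4)·0.0000) / (-6) = 2.0000
  β = (4 - (-4)·0.0000) / (7) = 0.5714
Iteration 2:
  α = (-12 - (-4)·0.5714) / (-6) = 1.6191
  β = (4 - (-4)·2.0000) / (7) = 1.7143
Residual b − A·x = (4.5718, -1.5237)

4.5718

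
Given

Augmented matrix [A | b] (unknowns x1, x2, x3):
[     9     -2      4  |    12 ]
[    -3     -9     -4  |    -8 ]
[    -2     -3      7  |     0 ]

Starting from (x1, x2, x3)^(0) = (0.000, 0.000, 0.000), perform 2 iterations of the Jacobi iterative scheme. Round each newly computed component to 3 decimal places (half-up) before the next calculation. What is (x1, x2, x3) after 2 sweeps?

Iteration 1:
  x1 = (12 - (-2)·0.000 - (4)·0.000) / (9) = 1.333
  x2 = (-8 - (-3)·0.000 - (-4)·0.000) / (-9) = 0.889
  x3 = (0 - (-2)·0.000 - (-3)·0.000) / (7) = 0.000
Iteration 2:
  x1 = (12 - (-2)·0.889 - (4)·0.000) / (9) = 1.531
  x2 = (-8 - (-3)·1.333 - (-4)·0.000) / (-9) = 0.445
  x3 = (0 - (-2)·1.333 - (-3)·0.889) / (7) = 0.762

(1.531, 0.445, 0.762)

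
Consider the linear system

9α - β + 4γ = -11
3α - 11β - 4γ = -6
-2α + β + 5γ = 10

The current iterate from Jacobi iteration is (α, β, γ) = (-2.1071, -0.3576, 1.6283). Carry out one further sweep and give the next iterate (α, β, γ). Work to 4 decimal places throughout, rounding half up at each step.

One sweep:
  α = (-11 - (-1)·-0.3576 - (4)·1.6283) / (9) = -1.9856
  β = (-6 - (3)·-2.1071 - (-4)·1.6283) / (-11) = -0.6213
  γ = (10 - (-2)·-2.1071 - (1)·-0.3576) / (5) = 1.2287

(-1.9856, -0.6213, 1.2287)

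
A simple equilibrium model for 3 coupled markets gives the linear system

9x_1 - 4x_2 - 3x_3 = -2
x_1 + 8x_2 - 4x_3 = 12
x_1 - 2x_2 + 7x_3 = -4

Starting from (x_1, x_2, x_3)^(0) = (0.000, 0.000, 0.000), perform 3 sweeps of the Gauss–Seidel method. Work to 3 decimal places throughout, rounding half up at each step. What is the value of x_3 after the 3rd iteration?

-0.234

Iteration 1:
  x_1 = (-2 - (-4)·0.000 - (-3)·0.000) / (9) = -0.222
  x_2 = (12 - (1)·-0.222 - (-4)·0.000) / (8) = 1.528
  x_3 = (-4 - (1)·-0.222 - (-2)·1.528) / (7) = -0.103
Iteration 2:
  x_1 = (-2 - (-4)·1.528 - (-3)·-0.103) / (9) = 0.423
  x_2 = (12 - (1)·0.423 - (-4)·-0.103) / (8) = 1.396
  x_3 = (-4 - (1)·0.423 - (-2)·1.396) / (7) = -0.233
Iteration 3:
  x_1 = (-2 - (-4)·1.396 - (-3)·-0.233) / (9) = 0.321
  x_2 = (12 - (1)·0.321 - (-4)·-0.233) / (8) = 1.343
  x_3 = (-4 - (1)·0.321 - (-2)·1.343) / (7) = -0.234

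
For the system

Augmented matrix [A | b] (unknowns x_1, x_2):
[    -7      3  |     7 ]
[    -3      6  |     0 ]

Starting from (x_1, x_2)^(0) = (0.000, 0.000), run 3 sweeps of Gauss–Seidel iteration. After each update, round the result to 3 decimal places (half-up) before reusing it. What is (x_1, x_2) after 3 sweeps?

Iteration 1:
  x_1 = (7 - (3)·0.000) / (-7) = -1.000
  x_2 = (0 - (-3)·-1.000) / (6) = -0.500
Iteration 2:
  x_1 = (7 - (3)·-0.500) / (-7) = -1.214
  x_2 = (0 - (-3)·-1.214) / (6) = -0.607
Iteration 3:
  x_1 = (7 - (3)·-0.607) / (-7) = -1.260
  x_2 = (0 - (-3)·-1.260) / (6) = -0.630

(-1.260, -0.630)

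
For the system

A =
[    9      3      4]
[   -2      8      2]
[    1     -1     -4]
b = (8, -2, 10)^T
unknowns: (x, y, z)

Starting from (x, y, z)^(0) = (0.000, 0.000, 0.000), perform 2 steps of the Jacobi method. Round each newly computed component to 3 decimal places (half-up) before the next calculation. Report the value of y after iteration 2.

Iteration 1:
  x = (8 - (3)·0.000 - (4)·0.000) / (9) = 0.889
  y = (-2 - (-2)·0.000 - (2)·0.000) / (8) = -0.250
  z = (10 - (1)·0.000 - (-1)·0.000) / (-4) = -2.500
Iteration 2:
  x = (8 - (3)·-0.250 - (4)·-2.500) / (9) = 2.083
  y = (-2 - (-2)·0.889 - (2)·-2.500) / (8) = 0.597
  z = (10 - (1)·0.889 - (-1)·-0.250) / (-4) = -2.215

0.597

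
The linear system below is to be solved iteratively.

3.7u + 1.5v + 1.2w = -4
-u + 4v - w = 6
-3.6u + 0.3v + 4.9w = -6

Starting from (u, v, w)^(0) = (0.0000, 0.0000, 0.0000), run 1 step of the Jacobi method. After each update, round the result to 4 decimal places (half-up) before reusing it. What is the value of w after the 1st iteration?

-1.2245

Iteration 1:
  u = (-4 - (1.5)·0.0000 - (1.2)·0.0000) / (3.7) = -1.0811
  v = (6 - (-1)·0.0000 - (-1)·0.0000) / (4) = 1.5000
  w = (-6 - (-3.6)·0.0000 - (0.3)·0.0000) / (4.9) = -1.2245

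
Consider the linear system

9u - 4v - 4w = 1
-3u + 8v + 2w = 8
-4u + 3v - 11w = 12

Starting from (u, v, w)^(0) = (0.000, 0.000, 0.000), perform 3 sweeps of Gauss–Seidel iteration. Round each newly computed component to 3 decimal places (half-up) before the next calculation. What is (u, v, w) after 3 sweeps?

(0.322, 1.324, -0.847)

Iteration 1:
  u = (1 - (-4)·0.000 - (-4)·0.000) / (9) = 0.111
  v = (8 - (-3)·0.111 - (2)·0.000) / (8) = 1.042
  w = (12 - (-4)·0.111 - (3)·1.042) / (-11) = -0.847
Iteration 2:
  u = (1 - (-4)·1.042 - (-4)·-0.847) / (9) = 0.198
  v = (8 - (-3)·0.198 - (2)·-0.847) / (8) = 1.286
  w = (12 - (-4)·0.198 - (3)·1.286) / (-11) = -0.812
Iteration 3:
  u = (1 - (-4)·1.286 - (-4)·-0.812) / (9) = 0.322
  v = (8 - (-3)·0.322 - (2)·-0.812) / (8) = 1.324
  w = (12 - (-4)·0.322 - (3)·1.324) / (-11) = -0.847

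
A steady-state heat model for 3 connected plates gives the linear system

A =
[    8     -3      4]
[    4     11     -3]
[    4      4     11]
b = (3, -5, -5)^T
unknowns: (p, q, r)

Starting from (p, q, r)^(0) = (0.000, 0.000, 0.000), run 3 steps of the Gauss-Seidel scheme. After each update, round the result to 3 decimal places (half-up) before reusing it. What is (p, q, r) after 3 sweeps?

(0.285, -0.648, -0.323)

Iteration 1:
  p = (3 - (-3)·0.000 - (4)·0.000) / (8) = 0.375
  q = (-5 - (4)·0.375 - (-3)·0.000) / (11) = -0.591
  r = (-5 - (4)·0.375 - (4)·-0.591) / (11) = -0.376
Iteration 2:
  p = (3 - (-3)·-0.591 - (4)·-0.376) / (8) = 0.341
  q = (-5 - (4)·0.341 - (-3)·-0.376) / (11) = -0.681
  r = (-5 - (4)·0.341 - (4)·-0.681) / (11) = -0.331
Iteration 3:
  p = (3 - (-3)·-0.681 - (4)·-0.331) / (8) = 0.285
  q = (-5 - (4)·0.285 - (-3)·-0.331) / (11) = -0.648
  r = (-5 - (4)·0.285 - (4)·-0.648) / (11) = -0.323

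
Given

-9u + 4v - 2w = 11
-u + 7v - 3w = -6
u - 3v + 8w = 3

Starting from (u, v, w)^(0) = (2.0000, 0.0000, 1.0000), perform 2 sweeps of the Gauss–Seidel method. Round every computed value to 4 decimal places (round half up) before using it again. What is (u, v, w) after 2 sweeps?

Iteration 1:
  u = (11 - (4)·0.0000 - (-2)·1.0000) / (-9) = -1.4444
  v = (-6 - (-1)·-1.4444 - (-3)·1.0000) / (7) = -0.6349
  w = (3 - (1)·-1.4444 - (-3)·-0.6349) / (8) = 0.3175
Iteration 2:
  u = (11 - (4)·-0.6349 - (-2)·0.3175) / (-9) = -1.5750
  v = (-6 - (-1)·-1.5750 - (-3)·0.3175) / (7) = -0.9461
  w = (3 - (1)·-1.5750 - (-3)·-0.9461) / (8) = 0.2171

(-1.5750, -0.9461, 0.2171)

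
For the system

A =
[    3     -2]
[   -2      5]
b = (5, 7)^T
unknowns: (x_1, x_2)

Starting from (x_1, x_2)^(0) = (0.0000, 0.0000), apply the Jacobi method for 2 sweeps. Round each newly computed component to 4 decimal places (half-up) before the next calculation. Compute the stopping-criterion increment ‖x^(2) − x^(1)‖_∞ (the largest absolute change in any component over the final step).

Iteration 1:
  x_1 = (5 - (-2)·0.0000) / (3) = 1.6667
  x_2 = (7 - (-2)·0.0000) / (5) = 1.4000
Iteration 2:
  x_1 = (5 - (-2)·1.4000) / (3) = 2.6000
  x_2 = (7 - (-2)·1.6667) / (5) = 2.0667
Change: (0.9333, 0.6667) → max |·| = 0.9333

0.9333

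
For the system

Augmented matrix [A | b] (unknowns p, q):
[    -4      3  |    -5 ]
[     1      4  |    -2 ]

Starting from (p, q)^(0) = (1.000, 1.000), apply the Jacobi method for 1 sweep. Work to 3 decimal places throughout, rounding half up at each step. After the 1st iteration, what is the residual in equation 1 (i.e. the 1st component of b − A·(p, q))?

5.250

Iteration 1:
  p = (-5 - (3)·1.000) / (-4) = 2.000
  q = (-2 - (1)·1.000) / (4) = -0.750
Residual b − A·x = (5.250, -1.000)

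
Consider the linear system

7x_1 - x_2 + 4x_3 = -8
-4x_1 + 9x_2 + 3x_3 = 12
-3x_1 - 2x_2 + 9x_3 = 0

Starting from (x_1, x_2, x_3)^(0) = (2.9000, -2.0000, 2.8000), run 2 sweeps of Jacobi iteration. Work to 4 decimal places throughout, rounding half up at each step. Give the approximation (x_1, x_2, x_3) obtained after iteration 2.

(-1.2000, -0.1868, -0.6342)

Iteration 1:
  x_1 = (-8 - (-1)·-2.0000 - (4)·2.8000) / (7) = -3.0286
  x_2 = (12 - (-4)·2.9000 - (3)·2.8000) / (9) = 1.6889
  x_3 = (0 - (-3)·2.9000 - (-2)·-2.0000) / (9) = 0.5222
Iteration 2:
  x_1 = (-8 - (-1)·1.6889 - (4)·0.5222) / (7) = -1.2000
  x_2 = (12 - (-4)·-3.0286 - (3)·0.5222) / (9) = -0.1868
  x_3 = (0 - (-3)·-3.0286 - (-2)·1.6889) / (9) = -0.6342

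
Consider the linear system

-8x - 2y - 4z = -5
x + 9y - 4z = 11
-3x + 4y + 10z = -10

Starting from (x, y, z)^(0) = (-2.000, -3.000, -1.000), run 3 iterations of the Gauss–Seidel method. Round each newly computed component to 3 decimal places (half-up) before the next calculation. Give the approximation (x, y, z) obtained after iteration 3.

(0.961, 0.631, -0.964)

Iteration 1:
  x = (-5 - (-2)·-3.000 - (-4)·-1.000) / (-8) = 1.875
  y = (11 - (1)·1.875 - (-4)·-1.000) / (9) = 0.569
  z = (-10 - (-3)·1.875 - (4)·0.569) / (10) = -0.665
Iteration 2:
  x = (-5 - (-2)·0.569 - (-4)·-0.665) / (-8) = 0.815
  y = (11 - (1)·0.815 - (-4)·-0.665) / (9) = 0.836
  z = (-10 - (-3)·0.815 - (4)·0.836) / (10) = -1.090
Iteration 3:
  x = (-5 - (-2)·0.836 - (-4)·-1.090) / (-8) = 0.961
  y = (11 - (1)·0.961 - (-4)·-1.090) / (9) = 0.631
  z = (-10 - (-3)·0.961 - (4)·0.631) / (10) = -0.964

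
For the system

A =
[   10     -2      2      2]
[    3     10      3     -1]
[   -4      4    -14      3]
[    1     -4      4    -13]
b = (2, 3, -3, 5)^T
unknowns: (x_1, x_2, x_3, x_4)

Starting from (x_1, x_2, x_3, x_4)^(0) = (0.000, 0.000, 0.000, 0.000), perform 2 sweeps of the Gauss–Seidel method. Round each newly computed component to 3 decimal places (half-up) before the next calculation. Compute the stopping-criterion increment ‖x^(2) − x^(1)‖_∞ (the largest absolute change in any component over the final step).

0.140

Iteration 1:
  x_1 = (2 - (-2)·0.000 - (2)·0.000 - (2)·0.000) / (10) = 0.200
  x_2 = (3 - (3)·0.200 - (3)·0.000 - (-1)·0.000) / (10) = 0.240
  x_3 = (-3 - (-4)·0.200 - (4)·0.240 - (3)·0.000) / (-14) = 0.226
  x_4 = (5 - (1)·0.200 - (-4)·0.240 - (4)·0.226) / (-13) = -0.374
Iteration 2:
  x_1 = (2 - (-2)·0.240 - (2)·0.226 - (2)·-0.374) / (10) = 0.278
  x_2 = (3 - (3)·0.278 - (3)·0.226 - (-1)·-0.374) / (10) = 0.111
  x_3 = (-3 - (-4)·0.278 - (4)·0.111 - (3)·-0.374) / (-14) = 0.086
  x_4 = (5 - (1)·0.278 - (-4)·0.111 - (4)·0.086) / (-13) = -0.371
Change: (0.078, -0.129, -0.140, 0.003) → max |·| = 0.140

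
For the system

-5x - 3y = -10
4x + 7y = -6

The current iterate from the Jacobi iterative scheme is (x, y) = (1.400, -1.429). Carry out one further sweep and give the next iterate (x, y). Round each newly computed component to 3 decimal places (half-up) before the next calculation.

One sweep:
  x = (-10 - (-3)·-1.429) / (-5) = 2.857
  y = (-6 - (4)·1.400) / (7) = -1.657

(2.857, -1.657)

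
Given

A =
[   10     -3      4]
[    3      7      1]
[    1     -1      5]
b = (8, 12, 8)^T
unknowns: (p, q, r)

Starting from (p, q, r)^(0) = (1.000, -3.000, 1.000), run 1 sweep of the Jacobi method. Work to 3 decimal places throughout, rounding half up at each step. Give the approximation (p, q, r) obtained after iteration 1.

Iteration 1:
  p = (8 - (-3)·-3.000 - (4)·1.000) / (10) = -0.500
  q = (12 - (3)·1.000 - (1)·1.000) / (7) = 1.143
  r = (8 - (1)·1.000 - (-1)·-3.000) / (5) = 0.800

(-0.500, 1.143, 0.800)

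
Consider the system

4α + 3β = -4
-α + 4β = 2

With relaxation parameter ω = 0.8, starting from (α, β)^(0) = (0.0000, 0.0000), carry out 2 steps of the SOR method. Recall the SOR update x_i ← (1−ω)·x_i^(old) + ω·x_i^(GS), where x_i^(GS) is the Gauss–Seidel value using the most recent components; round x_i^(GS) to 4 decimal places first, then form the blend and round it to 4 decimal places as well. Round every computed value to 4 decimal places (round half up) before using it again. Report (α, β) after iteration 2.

(-1.1040, 0.2272)

Iteration 1:
  α: GS value = (-4 - (3)·0.0000) / (4) = -1.0000;  α ← (1−ω)·0.0000 + ω·-1.0000 = -0.8000
  β: GS value = (2 - (-1)·-0.8000) / (4) = 0.3000;  β ← (1−ω)·0.0000 + ω·0.3000 = 0.2400
Iteration 2:
  α: GS value = (-4 - (3)·0.2400) / (4) = -1.1800;  α ← (1−ω)·-0.8000 + ω·-1.1800 = -1.1040
  β: GS value = (2 - (-1)·-1.1040) / (4) = 0.2240;  β ← (1−ω)·0.2400 + ω·0.2240 = 0.2272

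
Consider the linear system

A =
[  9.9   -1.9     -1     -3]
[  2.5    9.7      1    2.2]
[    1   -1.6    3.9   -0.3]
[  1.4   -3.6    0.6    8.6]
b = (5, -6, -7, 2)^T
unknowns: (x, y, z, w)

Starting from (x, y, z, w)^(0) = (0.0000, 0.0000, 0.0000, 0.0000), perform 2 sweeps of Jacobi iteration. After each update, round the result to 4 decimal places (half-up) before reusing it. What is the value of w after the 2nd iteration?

0.0166

Iteration 1:
  x = (5 - (-1.9)·0.0000 - (-1)·0.0000 - (-3)·0.0000) / (9.9) = 0.5051
  y = (-6 - (2.5)·0.0000 - (1)·0.0000 - (2.2)·0.0000) / (9.7) = -0.6186
  z = (-7 - (1)·0.0000 - (-1.6)·0.0000 - (-0.3)·0.0000) / (3.9) = -1.7949
  w = (2 - (1.4)·0.0000 - (-3.6)·0.0000 - (0.6)·0.0000) / (8.6) = 0.2326
Iteration 2:
  x = (5 - (-1.9)·-0.6186 - (-1)·-1.7949 - (-3)·0.2326) / (9.9) = 0.2755
  y = (-6 - (2.5)·0.5051 - (1)·-1.7949 - (2.2)·0.2326) / (9.7) = -0.6165
  z = (-7 - (1)·0.5051 - (-1.6)·-0.6186 - (-0.3)·0.2326) / (3.9) = -2.1603
  w = (2 - (1.4)·0.5051 - (-3.6)·-0.6186 - (0.6)·-1.7949) / (8.6) = 0.0166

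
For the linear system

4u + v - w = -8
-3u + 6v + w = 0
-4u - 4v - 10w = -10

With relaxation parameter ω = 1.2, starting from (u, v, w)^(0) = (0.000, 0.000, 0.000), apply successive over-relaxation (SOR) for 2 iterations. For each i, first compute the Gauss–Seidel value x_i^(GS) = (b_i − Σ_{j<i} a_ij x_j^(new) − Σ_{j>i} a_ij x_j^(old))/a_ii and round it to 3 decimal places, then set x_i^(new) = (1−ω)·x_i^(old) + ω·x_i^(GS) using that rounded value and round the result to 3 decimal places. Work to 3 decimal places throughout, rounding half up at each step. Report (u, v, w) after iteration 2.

Iteration 1:
  u: GS value = (-8 - (1)·0.000 - (-1)·0.000) / (4) = -2.000;  u ← (1−ω)·0.000 + ω·-2.000 = -2.400
  v: GS value = (0 - (-3)·-2.400 - (1)·0.000) / (6) = -1.200;  v ← (1−ω)·0.000 + ω·-1.200 = -1.440
  w: GS value = (-10 - (-4)·-2.400 - (-4)·-1.440) / (-10) = 2.536;  w ← (1−ω)·0.000 + ω·2.536 = 3.043
Iteration 2:
  u: GS value = (-8 - (1)·-1.440 - (-1)·3.043) / (4) = -0.879;  u ← (1−ω)·-2.400 + ω·-0.879 = -0.575
  v: GS value = (0 - (-3)·-0.575 - (1)·3.043) / (6) = -0.795;  v ← (1−ω)·-1.440 + ω·-0.795 = -0.666
  w: GS value = (-10 - (-4)·-0.575 - (-4)·-0.666) / (-10) = 1.496;  w ← (1−ω)·3.043 + ω·1.496 = 1.187

(-0.575, -0.666, 1.187)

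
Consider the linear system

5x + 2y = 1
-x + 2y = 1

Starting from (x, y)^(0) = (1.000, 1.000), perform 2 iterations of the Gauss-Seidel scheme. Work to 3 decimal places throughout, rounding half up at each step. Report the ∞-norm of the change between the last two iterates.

Iteration 1:
  x = (1 - (2)·1.000) / (5) = -0.200
  y = (1 - (-1)·-0.200) / (2) = 0.400
Iteration 2:
  x = (1 - (2)·0.400) / (5) = 0.040
  y = (1 - (-1)·0.040) / (2) = 0.520
Change: (0.240, 0.120) → max |·| = 0.240

0.240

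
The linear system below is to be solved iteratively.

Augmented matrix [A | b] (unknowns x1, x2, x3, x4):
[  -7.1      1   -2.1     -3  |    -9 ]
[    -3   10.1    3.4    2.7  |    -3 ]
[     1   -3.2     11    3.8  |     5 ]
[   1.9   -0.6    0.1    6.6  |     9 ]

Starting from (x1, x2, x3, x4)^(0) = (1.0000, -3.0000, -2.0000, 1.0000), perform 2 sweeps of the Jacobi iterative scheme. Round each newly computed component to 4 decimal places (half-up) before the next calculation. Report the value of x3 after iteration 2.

Iteration 1:
  x1 = (-9 - (1)·-3.0000 - (-2.1)·-2.0000 - (-3)·1.0000) / (-7.1) = 1.0141
  x2 = (-3 - (-3)·1.0000 - (3.4)·-2.0000 - (2.7)·1.0000) / (10.1) = 0.4059
  x3 = (5 - (1)·1.0000 - (-3.2)·-3.0000 - (3.8)·1.0000) / (11) = -0.8545
  x4 = (9 - (1.9)·1.0000 - (-0.6)·-3.0000 - (0.1)·-2.0000) / (6.6) = 0.8333
Iteration 2:
  x1 = (-9 - (1)·0.4059 - (-2.1)·-0.8545 - (-3)·0.8333) / (-7.1) = 1.2254
  x2 = (-3 - (-3)·1.0141 - (3.4)·-0.8545 - (2.7)·0.8333) / (10.1) = 0.0691
  x3 = (5 - (1)·1.0141 - (-3.2)·0.4059 - (3.8)·0.8333) / (11) = 0.1926
  x4 = (9 - (1.9)·1.0141 - (-0.6)·0.4059 - (0.1)·-0.8545) / (6.6) = 1.1215

0.1926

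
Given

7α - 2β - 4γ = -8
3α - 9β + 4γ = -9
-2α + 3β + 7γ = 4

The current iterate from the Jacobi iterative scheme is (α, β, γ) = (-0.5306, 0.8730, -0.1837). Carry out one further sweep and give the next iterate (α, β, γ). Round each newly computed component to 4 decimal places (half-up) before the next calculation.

(-0.9984, 0.7415, 0.0457)

One sweep:
  α = (-8 - (-2)·0.8730 - (-4)·-0.1837) / (7) = -0.9984
  β = (-9 - (3)·-0.5306 - (4)·-0.1837) / (-9) = 0.7415
  γ = (4 - (-2)·-0.5306 - (3)·0.8730) / (7) = 0.0457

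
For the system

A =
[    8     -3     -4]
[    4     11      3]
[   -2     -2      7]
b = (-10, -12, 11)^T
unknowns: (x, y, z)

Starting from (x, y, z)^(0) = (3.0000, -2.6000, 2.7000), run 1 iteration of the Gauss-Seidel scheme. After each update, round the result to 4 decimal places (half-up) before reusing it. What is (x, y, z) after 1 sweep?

Iteration 1:
  x = (-10 - (-3)·-2.6000 - (-4)·2.7000) / (8) = -0.8750
  y = (-12 - (4)·-0.8750 - (3)·2.7000) / (11) = -1.5091
  z = (11 - (-2)·-0.8750 - (-2)·-1.5091) / (7) = 0.8903

(-0.8750, -1.5091, 0.8903)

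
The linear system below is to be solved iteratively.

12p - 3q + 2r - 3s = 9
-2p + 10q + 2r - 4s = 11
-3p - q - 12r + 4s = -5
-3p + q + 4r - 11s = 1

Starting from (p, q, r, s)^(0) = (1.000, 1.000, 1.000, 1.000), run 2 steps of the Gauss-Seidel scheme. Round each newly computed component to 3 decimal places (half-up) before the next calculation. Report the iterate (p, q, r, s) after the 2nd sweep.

(1.040, 1.189, 0.018, -0.260)

Iteration 1:
  p = (9 - (-3)·1.000 - (2)·1.000 - (-3)·1.000) / (12) = 1.083
  q = (11 - (-2)·1.083 - (2)·1.000 - (-4)·1.000) / (10) = 1.517
  r = (-5 - (-3)·1.083 - (-1)·1.517 - (4)·1.000) / (-12) = 0.353
  s = (1 - (-3)·1.083 - (1)·1.517 - (4)·0.353) / (-11) = -0.120
Iteration 2:
  p = (9 - (-3)·1.517 - (2)·0.353 - (-3)·-0.120) / (12) = 1.040
  q = (11 - (-2)·1.040 - (2)·0.353 - (-4)·-0.120) / (10) = 1.189
  r = (-5 - (-3)·1.040 - (-1)·1.189 - (4)·-0.120) / (-12) = 0.018
  s = (1 - (-3)·1.040 - (1)·1.189 - (4)·0.018) / (-11) = -0.260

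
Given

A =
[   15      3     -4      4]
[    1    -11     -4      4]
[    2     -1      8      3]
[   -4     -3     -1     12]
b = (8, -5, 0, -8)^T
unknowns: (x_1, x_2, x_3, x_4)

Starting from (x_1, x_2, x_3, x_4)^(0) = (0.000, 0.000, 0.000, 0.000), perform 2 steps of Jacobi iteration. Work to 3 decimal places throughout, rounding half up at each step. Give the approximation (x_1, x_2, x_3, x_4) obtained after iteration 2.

(0.620, 0.260, 0.174, -0.375)

Iteration 1:
  x_1 = (8 - (3)·0.000 - (-4)·0.000 - (4)·0.000) / (15) = 0.533
  x_2 = (-5 - (1)·0.000 - (-4)·0.000 - (4)·0.000) / (-11) = 0.455
  x_3 = (0 - (2)·0.000 - (-1)·0.000 - (3)·0.000) / (8) = 0.000
  x_4 = (-8 - (-4)·0.000 - (-3)·0.000 - (-1)·0.000) / (12) = -0.667
Iteration 2:
  x_1 = (8 - (3)·0.455 - (-4)·0.000 - (4)·-0.667) / (15) = 0.620
  x_2 = (-5 - (1)·0.533 - (-4)·0.000 - (4)·-0.667) / (-11) = 0.260
  x_3 = (0 - (2)·0.533 - (-1)·0.455 - (3)·-0.667) / (8) = 0.174
  x_4 = (-8 - (-4)·0.533 - (-3)·0.455 - (-1)·0.000) / (12) = -0.375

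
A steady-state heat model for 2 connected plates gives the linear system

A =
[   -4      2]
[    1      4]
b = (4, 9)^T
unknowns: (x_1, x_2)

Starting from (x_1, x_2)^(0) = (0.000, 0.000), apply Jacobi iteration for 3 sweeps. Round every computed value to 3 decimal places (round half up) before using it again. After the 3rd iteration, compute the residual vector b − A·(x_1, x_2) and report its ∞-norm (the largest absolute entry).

0.562

Iteration 1:
  x_1 = (4 - (2)·0.000) / (-4) = -1.000
  x_2 = (9 - (1)·0.000) / (4) = 2.250
Iteration 2:
  x_1 = (4 - (2)·2.250) / (-4) = 0.125
  x_2 = (9 - (1)·-1.000) / (4) = 2.500
Iteration 3:
  x_1 = (4 - (2)·2.500) / (-4) = 0.250
  x_2 = (9 - (1)·0.125) / (4) = 2.219
Residual b − A·x = (0.562, -0.126); ∞-norm = 0.562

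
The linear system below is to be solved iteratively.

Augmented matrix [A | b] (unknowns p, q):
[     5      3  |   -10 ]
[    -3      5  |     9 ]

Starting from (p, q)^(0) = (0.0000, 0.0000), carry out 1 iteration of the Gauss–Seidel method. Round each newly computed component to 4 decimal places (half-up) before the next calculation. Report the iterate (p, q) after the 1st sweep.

Iteration 1:
  p = (-10 - (3)·0.0000) / (5) = -2.0000
  q = (9 - (-3)·-2.0000) / (5) = 0.6000

(-2.0000, 0.6000)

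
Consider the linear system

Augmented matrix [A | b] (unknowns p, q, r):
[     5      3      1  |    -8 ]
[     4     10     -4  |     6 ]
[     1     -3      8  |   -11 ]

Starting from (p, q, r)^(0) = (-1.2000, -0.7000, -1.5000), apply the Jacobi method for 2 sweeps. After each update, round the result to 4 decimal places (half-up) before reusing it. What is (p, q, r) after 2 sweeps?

(-1.5905, 0.3570, -1.0850)

Iteration 1:
  p = (-8 - (3)·-0.7000 - (1)·-1.5000) / (5) = -0.8800
  q = (6 - (4)·-1.2000 - (-4)·-1.5000) / (10) = 0.4800
  r = (-11 - (1)·-1.2000 - (-3)·-0.7000) / (8) = -1.4875
Iteration 2:
  p = (-8 - (3)·0.4800 - (1)·-1.4875) / (5) = -1.5905
  q = (6 - (4)·-0.8800 - (-4)·-1.4875) / (10) = 0.3570
  r = (-11 - (1)·-0.8800 - (-3)·0.4800) / (8) = -1.0850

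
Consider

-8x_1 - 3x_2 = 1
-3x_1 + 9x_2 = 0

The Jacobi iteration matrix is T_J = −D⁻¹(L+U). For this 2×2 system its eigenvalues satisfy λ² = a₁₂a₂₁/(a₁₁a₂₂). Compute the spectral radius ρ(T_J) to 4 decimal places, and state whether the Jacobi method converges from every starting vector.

0.3536

a₁₂a₂₁/(a₁₁a₂₂) = (-3)·(-3) / ((-8)·(9)) = -0.125000
ρ = √|-0.125000| = √0.125000 = 0.3536
ρ < 1, so Jacobi converges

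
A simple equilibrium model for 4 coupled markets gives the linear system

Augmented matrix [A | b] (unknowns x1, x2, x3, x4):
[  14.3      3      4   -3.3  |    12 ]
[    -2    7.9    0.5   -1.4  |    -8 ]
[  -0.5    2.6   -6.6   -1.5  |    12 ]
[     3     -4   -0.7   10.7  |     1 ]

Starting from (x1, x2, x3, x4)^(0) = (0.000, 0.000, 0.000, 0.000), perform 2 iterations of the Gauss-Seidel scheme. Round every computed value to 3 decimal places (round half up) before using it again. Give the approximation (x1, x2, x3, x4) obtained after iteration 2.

(1.487, -0.601, -2.035, -0.681)

Iteration 1:
  x1 = (12 - (3)·0.000 - (4)·0.000 - (-3.3)·0.000) / (14.3) = 0.839
  x2 = (-8 - (-2)·0.839 - (0.5)·0.000 - (-1.4)·0.000) / (7.9) = -0.800
  x3 = (12 - (-0.5)·0.839 - (2.6)·-0.800 - (-1.5)·0.000) / (-6.6) = -2.197
  x4 = (1 - (3)·0.839 - (-4)·-0.800 - (-0.7)·-2.197) / (10.7) = -0.585
Iteration 2:
  x1 = (12 - (3)·-0.800 - (4)·-2.197 - (-3.3)·-0.585) / (14.3) = 1.487
  x2 = (-8 - (-2)·1.487 - (0.5)·-2.197 - (-1.4)·-0.585) / (7.9) = -0.601
  x3 = (12 - (-0.5)·1.487 - (2.6)·-0.601 - (-1.5)·-0.585) / (-6.6) = -2.035
  x4 = (1 - (3)·1.487 - (-4)·-0.601 - (-0.7)·-2.035) / (10.7) = -0.681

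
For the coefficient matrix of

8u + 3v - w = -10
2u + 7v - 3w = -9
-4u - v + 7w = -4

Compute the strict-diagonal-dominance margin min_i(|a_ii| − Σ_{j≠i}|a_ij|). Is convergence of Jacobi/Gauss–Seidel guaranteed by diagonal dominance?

row 1: |8| − (3+1) = 4
row 2: |7| − (2+3) = 2
row 3: |7| − (4+1) = 2
minimum over rows = 2 → strictly diagonally dominant (convergence guaranteed)

2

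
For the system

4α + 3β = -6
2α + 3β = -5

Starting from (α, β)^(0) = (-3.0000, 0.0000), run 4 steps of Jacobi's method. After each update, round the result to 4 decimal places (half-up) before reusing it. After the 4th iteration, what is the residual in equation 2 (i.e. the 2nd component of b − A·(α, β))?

Iteration 1:
  α = (-6 - (3)·0.0000) / (4) = -1.5000
  β = (-5 - (2)·-3.0000) / (3) = 0.3333
Iteration 2:
  α = (-6 - (3)·0.3333) / (4) = -1.7500
  β = (-5 - (2)·-1.5000) / (3) = -0.6667
Iteration 3:
  α = (-6 - (3)·-0.6667) / (4) = -1.0000
  β = (-5 - (2)·-1.7500) / (3) = -0.5000
Iteration 4:
  α = (-6 - (3)·-0.5000) / (4) = -1.1250
  β = (-5 - (2)·-1.0000) / (3) = -1.0000
Residual b − A·x = (1.5000, 0.2500)

0.2500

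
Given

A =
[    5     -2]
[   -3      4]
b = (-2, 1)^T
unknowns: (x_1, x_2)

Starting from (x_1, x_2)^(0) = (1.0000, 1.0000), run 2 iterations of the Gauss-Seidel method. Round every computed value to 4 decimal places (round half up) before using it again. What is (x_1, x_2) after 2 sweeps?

(-0.3000, 0.0250)

Iteration 1:
  x_1 = (-2 - (-2)·1.0000) / (5) = 0.0000
  x_2 = (1 - (-3)·0.0000) / (4) = 0.2500
Iteration 2:
  x_1 = (-2 - (-2)·0.2500) / (5) = -0.3000
  x_2 = (1 - (-3)·-0.3000) / (4) = 0.0250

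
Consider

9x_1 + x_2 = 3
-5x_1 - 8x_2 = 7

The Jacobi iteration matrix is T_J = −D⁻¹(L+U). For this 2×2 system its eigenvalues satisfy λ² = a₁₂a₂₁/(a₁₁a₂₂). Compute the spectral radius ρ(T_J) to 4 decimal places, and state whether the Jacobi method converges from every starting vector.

a₁₂a₂₁/(a₁₁a₂₂) = (1)·(-5) / ((9)·(-8)) = 0.069444
ρ = √|0.069444| = √0.069444 = 0.2635
ρ < 1, so Jacobi converges

0.2635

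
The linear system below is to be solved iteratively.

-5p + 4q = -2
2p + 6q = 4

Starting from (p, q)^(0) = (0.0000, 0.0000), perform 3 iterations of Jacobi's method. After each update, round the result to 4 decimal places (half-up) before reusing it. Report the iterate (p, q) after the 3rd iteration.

Iteration 1:
  p = (-2 - (4)·0.0000) / (-5) = 0.4000
  q = (4 - (2)·0.0000) / (6) = 0.6667
Iteration 2:
  p = (-2 - (4)·0.6667) / (-5) = 0.9334
  q = (4 - (2)·0.4000) / (6) = 0.5333
Iteration 3:
  p = (-2 - (4)·0.5333) / (-5) = 0.8266
  q = (4 - (2)·0.9334) / (6) = 0.3555

(0.8266, 0.3555)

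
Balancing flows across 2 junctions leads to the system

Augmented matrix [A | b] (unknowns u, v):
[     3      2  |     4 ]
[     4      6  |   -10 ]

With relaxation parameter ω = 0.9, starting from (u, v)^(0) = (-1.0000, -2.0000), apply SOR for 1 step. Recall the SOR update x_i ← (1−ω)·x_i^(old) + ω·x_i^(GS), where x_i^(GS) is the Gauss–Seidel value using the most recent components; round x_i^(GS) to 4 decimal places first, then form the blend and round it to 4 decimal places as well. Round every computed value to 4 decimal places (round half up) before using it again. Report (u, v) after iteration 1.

Iteration 1:
  u: GS value = (4 - (2)·-2.0000) / (3) = 2.6667;  u ← (1−ω)·-1.0000 + ω·2.6667 = 2.3000
  v: GS value = (-10 - (4)·2.3000) / (6) = -3.2000;  v ← (1−ω)·-2.0000 + ω·-3.2000 = -3.0800

(2.3000, -3.0800)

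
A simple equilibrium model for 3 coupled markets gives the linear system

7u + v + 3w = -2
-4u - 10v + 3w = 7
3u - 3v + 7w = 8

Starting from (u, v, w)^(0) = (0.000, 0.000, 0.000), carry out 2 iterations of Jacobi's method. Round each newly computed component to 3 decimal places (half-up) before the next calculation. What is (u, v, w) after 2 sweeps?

Iteration 1:
  u = (-2 - (1)·0.000 - (3)·0.000) / (7) = -0.286
  v = (7 - (-4)·0.000 - (3)·0.000) / (-10) = -0.700
  w = (8 - (3)·0.000 - (-3)·0.000) / (7) = 1.143
Iteration 2:
  u = (-2 - (1)·-0.700 - (3)·1.143) / (7) = -0.676
  v = (7 - (-4)·-0.286 - (3)·1.143) / (-10) = -0.243
  w = (8 - (3)·-0.286 - (-3)·-0.700) / (7) = 0.965

(-0.676, -0.243, 0.965)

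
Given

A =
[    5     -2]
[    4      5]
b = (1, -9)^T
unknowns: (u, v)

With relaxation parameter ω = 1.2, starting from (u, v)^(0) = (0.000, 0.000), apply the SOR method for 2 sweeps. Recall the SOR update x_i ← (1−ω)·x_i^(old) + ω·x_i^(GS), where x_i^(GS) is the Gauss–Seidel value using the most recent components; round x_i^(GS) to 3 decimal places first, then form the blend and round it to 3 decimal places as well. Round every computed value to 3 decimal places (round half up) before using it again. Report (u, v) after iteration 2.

(-0.955, -0.765)

Iteration 1:
  u: GS value = (1 - (-2)·0.000) / (5) = 0.200;  u ← (1−ω)·0.000 + ω·0.200 = 0.240
  v: GS value = (-9 - (4)·0.240) / (5) = -1.992;  v ← (1−ω)·0.000 + ω·-1.992 = -2.390
Iteration 2:
  u: GS value = (1 - (-2)·-2.390) / (5) = -0.756;  u ← (1−ω)·0.240 + ω·-0.756 = -0.955
  v: GS value = (-9 - (4)·-0.955) / (5) = -1.036;  v ← (1−ω)·-2.390 + ω·-1.036 = -0.765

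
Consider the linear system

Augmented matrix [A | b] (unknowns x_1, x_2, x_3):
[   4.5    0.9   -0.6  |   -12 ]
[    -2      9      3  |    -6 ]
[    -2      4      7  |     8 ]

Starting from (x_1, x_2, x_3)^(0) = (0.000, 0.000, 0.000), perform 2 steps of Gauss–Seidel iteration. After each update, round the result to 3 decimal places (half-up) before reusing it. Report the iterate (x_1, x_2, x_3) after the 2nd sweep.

Iteration 1:
  x_1 = (-12 - (0.9)·0.000 - (-0.6)·0.000) / (4.5) = -2.667
  x_2 = (-6 - (-2)·-2.667 - (3)·0.000) / (9) = -1.259
  x_3 = (8 - (-2)·-2.667 - (4)·-1.259) / (7) = 1.100
Iteration 2:
  x_1 = (-12 - (0.9)·-1.259 - (-0.6)·1.100) / (4.5) = -2.268
  x_2 = (-6 - (-2)·-2.268 - (3)·1.100) / (9) = -1.537
  x_3 = (8 - (-2)·-2.268 - (4)·-1.537) / (7) = 1.373

(-2.268, -1.537, 1.373)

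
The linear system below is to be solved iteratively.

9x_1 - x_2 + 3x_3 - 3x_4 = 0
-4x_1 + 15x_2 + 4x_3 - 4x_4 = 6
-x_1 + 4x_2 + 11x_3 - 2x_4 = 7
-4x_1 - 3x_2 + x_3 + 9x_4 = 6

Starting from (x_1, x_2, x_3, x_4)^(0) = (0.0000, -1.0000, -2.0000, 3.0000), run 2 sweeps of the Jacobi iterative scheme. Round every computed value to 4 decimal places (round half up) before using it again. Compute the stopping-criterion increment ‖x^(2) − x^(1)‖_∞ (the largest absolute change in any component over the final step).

Iteration 1:
  x_1 = (0 - (-1)·-1.0000 - (3)·-2.0000 - (-3)·3.0000) / (9) = 1.5556
  x_2 = (6 - (-4)·0.0000 - (4)·-2.0000 - (-4)·3.0000) / (15) = 1.7333
  x_3 = (7 - (-1)·0.0000 - (4)·-1.0000 - (-2)·3.0000) / (11) = 1.5455
  x_4 = (6 - (-4)·0.0000 - (-3)·-1.0000 - (1)·-2.0000) / (9) = 0.5556
Iteration 2:
  x_1 = (0 - (-1)·1.7333 - (3)·1.5455 - (-3)·0.5556) / (9) = -0.1374
  x_2 = (6 - (-4)·1.5556 - (4)·1.5455 - (-4)·0.5556) / (15) = 0.5509
  x_3 = (7 - (-1)·1.5556 - (4)·1.7333 - (-2)·0.5556) / (11) = 0.2485
  x_4 = (6 - (-4)·1.5556 - (-3)·1.7333 - (1)·1.5455) / (9) = 1.7641
Change: (-1.6930, -1.1824, -1.2970, 1.2085) → max |·| = 1.6930

1.6930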